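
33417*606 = 20250702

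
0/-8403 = 0 = 0.00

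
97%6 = 1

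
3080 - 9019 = -5939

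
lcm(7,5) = 35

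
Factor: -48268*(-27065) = 2^2*5^1*11^1*1097^1*5413^1 = 1306373420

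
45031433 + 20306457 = 65337890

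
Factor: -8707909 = -1*7^1*19^1*233^1*281^1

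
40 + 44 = 84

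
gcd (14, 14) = 14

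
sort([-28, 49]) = [-28, 49]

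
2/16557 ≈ 0.000121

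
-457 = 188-645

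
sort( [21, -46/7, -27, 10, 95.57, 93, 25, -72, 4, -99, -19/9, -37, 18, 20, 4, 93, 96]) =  [-99, -72, -37, -27, -46/7, -19/9, 4, 4, 10, 18, 20, 21, 25, 93, 93, 95.57, 96]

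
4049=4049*1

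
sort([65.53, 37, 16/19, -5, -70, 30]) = [-70, -5, 16/19, 30, 37, 65.53]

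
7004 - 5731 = 1273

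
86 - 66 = 20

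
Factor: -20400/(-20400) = 1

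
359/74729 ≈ 0.00480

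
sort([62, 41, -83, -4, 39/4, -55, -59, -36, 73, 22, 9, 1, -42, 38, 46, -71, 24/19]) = [-83, -71, -59, -55, -42, -36, -4, 1, 24/19, 9, 39/4, 22, 38, 41, 46, 62, 73]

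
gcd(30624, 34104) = 696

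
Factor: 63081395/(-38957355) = -1*3^(-4)*13^1*43^(-1)*53^1*2237^(-1)*18311^1 = -12616279/7791471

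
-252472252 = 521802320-774274572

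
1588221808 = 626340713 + 961881095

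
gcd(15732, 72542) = 874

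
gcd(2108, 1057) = 1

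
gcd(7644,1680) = 84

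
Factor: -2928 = -1 * 2^4 * 3^1 * 61^1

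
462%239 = 223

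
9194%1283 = 213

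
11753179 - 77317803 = -65564624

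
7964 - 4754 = 3210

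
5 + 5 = 10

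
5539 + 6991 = 12530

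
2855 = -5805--8660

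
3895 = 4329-434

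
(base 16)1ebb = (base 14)2c1d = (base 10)7867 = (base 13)3772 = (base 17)1a3d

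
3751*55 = 206305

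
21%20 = 1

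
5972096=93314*64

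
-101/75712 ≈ -0.00133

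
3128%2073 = 1055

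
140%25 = 15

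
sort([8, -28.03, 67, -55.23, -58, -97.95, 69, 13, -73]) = [-97.95, -73, -58, -55.23, -28.03, 8, 13, 67, 69]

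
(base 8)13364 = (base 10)5876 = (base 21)d6h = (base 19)g55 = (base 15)1b1b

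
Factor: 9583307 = 467^1 * 20521^1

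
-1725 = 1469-3194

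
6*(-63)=-378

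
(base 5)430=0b1110011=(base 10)115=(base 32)3j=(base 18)67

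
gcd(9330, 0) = 9330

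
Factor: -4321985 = -1*5^1*419^1*2063^1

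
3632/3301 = 1+331/3301 ≈ 1.10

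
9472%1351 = 15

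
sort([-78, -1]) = [-78, -1]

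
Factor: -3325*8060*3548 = -1*2^4*5^3*7^1*13^1*19^1*31^1*887^1 = -95084626000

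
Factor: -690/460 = -1*2^ (-1)*3^1 = -3/2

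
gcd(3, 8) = 1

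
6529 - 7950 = -1421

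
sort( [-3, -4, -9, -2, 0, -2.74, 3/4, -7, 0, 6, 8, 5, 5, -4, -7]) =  [-9, -7, -7, -4, -4, -3, -2.74, -2, 0, 0, 3/4, 5, 5, 6, 8]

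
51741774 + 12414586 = 64156360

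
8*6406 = 51248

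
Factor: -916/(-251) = 2^2 * 229^1 * 251^(-1)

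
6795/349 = 19 + 164/349 ≈ 19.47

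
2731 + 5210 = 7941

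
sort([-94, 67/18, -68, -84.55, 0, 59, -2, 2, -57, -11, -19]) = [-94, -84.55, -68, -57, -19, -11, -2, 0, 2, 67/18, 59]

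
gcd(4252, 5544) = 4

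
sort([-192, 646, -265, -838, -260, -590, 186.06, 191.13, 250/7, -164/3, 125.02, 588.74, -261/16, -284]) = [-838, -590, -284, -265, -260, -192, -164/3, -261/16, 250/7, 125.02, 186.06, 191.13, 588.74, 646]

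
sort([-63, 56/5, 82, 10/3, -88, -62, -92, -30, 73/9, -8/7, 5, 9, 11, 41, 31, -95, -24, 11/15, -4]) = [-95, -92, -88, -63, -62, -30, -24, -4, -8/7, 11/15, 10/3, 5, 73/9, 9, 11, 56/5, 31, 41, 82]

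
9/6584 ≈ 0.00137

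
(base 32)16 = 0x26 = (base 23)1f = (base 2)100110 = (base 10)38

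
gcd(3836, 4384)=548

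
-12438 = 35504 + -47942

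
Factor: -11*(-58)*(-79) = -1*2^1*11^1*29^1*79^1 = -50402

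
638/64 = 9 + 31/32 ≈ 9.97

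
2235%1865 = 370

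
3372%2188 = 1184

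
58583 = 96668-38085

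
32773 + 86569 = 119342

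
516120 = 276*1870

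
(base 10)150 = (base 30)50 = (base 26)5k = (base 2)10010110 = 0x96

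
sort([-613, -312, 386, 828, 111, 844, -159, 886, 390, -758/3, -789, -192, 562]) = [-789, -613, -312, -758/3, -192, -159, 111, 386, 390, 562, 828, 844, 886]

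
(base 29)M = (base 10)22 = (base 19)13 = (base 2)10110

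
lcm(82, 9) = 738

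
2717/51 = 53 + 14/51 ≈ 53.27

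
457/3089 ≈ 0.148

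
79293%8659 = 1362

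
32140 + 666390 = 698530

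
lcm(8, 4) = 8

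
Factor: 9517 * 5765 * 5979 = 3^1 * 5^1 * 31^1 * 307^1 * 1153^1 * 1993^1 = 328040854395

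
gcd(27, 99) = 9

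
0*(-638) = 0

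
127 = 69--58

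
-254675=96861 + -351536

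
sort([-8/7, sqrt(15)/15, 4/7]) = [-8/7, sqrt(15)/15, 4/7]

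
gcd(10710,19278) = 2142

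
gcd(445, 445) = 445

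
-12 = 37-49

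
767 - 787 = -20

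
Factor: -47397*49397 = -1*3^1*7^1*37^1*47^1*61^1*1051^1 = -2341269609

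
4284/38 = 112 + 14/19 ≈ 112.74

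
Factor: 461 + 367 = 2^2*3^2*23^1 = 828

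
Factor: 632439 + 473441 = 2^3 * 5^1 * 27647^1 = 1105880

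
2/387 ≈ 0.00517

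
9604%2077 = 1296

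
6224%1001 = 218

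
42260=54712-12452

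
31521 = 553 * 57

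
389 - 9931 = -9542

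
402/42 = 9 + 4/7 ≈ 9.57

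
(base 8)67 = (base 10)55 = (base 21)2d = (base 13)43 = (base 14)3d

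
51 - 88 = -37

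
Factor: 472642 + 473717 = 3^2 * 71^1 * 1481^1 = 946359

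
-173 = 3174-3347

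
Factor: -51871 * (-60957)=3^2 * 13^1 * 521^1 * 51871^1=3161900547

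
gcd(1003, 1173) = 17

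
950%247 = 209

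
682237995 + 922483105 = 1604721100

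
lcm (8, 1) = 8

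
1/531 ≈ 0.00188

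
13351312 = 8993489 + 4357823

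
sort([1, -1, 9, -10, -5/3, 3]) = [-10, -5/3, -1, 1, 3, 9]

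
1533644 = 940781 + 592863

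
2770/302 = 9+26/151 ≈ 9.17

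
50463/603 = 83 + 46/67 ≈ 83.69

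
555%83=57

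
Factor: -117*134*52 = -1*2^3*3^2*13^2*67^1 = -815256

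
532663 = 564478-31815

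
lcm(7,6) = 42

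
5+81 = 86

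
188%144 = 44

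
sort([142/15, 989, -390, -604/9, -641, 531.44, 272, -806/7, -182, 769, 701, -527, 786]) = [-641, -527, -390, -182, -806/7, -604/9, 142/15, 272, 531.44, 701, 769, 786, 989]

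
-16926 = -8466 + -8460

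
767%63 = 11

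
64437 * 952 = 61344024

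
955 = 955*1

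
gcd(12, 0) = 12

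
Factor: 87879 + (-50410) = 89^1 * 421^1 = 37469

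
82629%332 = 293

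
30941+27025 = 57966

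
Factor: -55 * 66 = -1 * 2^1 * 3^1 * 5^1 * 11^2 = -3630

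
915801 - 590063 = 325738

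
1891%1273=618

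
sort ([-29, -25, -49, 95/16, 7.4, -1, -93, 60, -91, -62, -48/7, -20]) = [-93, -91, -62, -49, -29, -25, -20, -48/7, -1, 95/16, 7.4, 60]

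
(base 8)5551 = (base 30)37b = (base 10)2921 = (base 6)21305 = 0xb69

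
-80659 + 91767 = 11108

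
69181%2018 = 569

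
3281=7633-4352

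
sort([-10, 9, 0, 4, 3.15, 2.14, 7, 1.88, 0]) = [-10, 0, 0, 1.88, 2.14, 3.15, 4, 7, 9]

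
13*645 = 8385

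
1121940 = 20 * 56097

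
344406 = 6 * 57401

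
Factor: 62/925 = 2^1 * 5^(-2) * 31^1 * 37^(-1)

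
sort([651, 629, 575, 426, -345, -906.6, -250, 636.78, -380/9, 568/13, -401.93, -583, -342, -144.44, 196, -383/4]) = [-906.6, -583, -401.93, -345, -342, -250, -144.44, -383/4, -380/9, 568/13, 196, 426, 575, 629, 636.78, 651]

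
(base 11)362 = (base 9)528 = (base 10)431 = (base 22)jd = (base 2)110101111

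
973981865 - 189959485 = 784022380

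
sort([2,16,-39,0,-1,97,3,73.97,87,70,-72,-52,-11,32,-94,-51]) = [-94,-72,-52,-51,-39,-11,-1,0,2,3,16,32,70,73.97,87,97]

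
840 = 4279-3439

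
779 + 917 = 1696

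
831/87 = 277/29≈9.55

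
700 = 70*10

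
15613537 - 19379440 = -3765903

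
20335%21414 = 20335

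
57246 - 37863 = 19383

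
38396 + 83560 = 121956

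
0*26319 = 0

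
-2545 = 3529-6074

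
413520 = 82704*5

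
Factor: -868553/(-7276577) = 11^(-4) * 71^(-1) * 127^1 * 977^1 = 124079/1039511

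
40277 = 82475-42198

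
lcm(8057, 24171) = 24171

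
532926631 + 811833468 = 1344760099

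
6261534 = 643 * 9738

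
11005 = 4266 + 6739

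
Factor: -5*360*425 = -1*2^3*3^2*5^4*17^1 = -765000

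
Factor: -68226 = -1*2^1*3^1*83^1*137^1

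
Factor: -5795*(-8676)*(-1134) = -1*2^3*3^6*5^1*7^1*19^1*61^1*241^1 = -57014594280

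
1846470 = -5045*(-366)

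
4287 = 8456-4169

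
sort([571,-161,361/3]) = [-161,361/3,571]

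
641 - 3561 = -2920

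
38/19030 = 19/9515≈0.00200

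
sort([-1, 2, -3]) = [-3, -1, 2]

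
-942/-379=2 + 184/379 ≈ 2.49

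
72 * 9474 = 682128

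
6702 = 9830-3128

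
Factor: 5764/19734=2^1*3^(-1)*13^(-1)*23^(-1)*131^1=262/897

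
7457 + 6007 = 13464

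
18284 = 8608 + 9676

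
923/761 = 1 + 162/761 ≈ 1.21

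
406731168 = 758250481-351519313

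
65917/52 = 1267 + 33/52≈1267.63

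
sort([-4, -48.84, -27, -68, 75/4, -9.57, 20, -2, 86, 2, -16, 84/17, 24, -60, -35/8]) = [-68, -60, -48.84, -27, -16, -9.57, -35/8, -4, -2, 2, 84/17, 75/4, 20, 24, 86]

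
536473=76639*7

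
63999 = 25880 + 38119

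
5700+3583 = 9283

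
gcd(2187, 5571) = 9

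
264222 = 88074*3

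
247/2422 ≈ 0.102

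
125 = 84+41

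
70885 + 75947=146832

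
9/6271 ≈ 0.00144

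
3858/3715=1 + 143/3715≈1.04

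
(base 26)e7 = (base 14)1c7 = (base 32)bj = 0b101110011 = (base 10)371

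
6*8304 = 49824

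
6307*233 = 1469531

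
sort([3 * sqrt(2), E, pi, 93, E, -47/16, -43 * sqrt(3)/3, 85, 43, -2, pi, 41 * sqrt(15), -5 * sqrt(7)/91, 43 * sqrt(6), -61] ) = [-61, -43 * sqrt(3)/3, -47/16, -2, -5 * sqrt(7)/91, E, E, pi, pi, 3 * sqrt(2), 43, 85, 93, 43 * sqrt(6), 41 * sqrt(15)] 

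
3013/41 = 73 + 20/41 ≈ 73.49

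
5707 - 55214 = -49507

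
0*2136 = 0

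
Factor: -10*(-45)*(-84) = -1*2^3*3^3*5^2*7^1 = -37800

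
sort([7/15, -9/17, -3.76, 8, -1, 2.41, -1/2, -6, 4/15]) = [-6, -3.76, -1, -9/17, -1/2, 4/15, 7/15, 2.41, 8]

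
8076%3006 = 2064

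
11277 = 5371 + 5906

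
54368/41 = 1326 + 2/41 ≈ 1326.05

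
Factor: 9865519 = 9865519^1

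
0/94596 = 0 = 0.00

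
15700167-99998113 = -84297946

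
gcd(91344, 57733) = 1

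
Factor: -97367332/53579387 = -1*2^2*24341833^1*53579387^(-1)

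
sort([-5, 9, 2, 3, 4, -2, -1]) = [-5, -2, -1, 2, 3, 4, 9]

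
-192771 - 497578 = -690349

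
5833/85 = 68 + 53/85≈68.62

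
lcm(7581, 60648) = 60648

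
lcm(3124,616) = 43736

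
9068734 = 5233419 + 3835315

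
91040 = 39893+51147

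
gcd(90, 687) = 3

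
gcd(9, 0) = 9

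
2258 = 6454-4196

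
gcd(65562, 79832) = 2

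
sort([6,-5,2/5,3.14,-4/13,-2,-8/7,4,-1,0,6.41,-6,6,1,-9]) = [-9,-6,-5,-2,-8/7,-1,-4/13,0,2/5,1,3.14,4,6,6,6.41]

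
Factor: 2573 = 31^1 * 83^1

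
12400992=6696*1852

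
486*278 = 135108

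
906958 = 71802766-70895808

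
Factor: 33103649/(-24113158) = -1*2^(-1)*12056579^(-1)*33103649^1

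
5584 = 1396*4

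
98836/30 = 3294 + 8/15 ≈ 3294.53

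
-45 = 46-91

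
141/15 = 9+2/5 = 9.40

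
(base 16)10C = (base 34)7U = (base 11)224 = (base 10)268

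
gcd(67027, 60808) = 691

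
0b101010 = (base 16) 2a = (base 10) 42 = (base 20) 22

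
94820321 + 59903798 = 154724119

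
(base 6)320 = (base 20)60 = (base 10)120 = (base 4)1320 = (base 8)170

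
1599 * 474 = 757926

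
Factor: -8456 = -1*2^3*7^1*151^1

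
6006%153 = 39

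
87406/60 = 1456 + 23/30 ≈ 1456.77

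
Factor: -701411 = -1 * 353^1 * 1987^1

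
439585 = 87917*5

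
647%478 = 169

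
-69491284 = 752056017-821547301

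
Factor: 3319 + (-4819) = -1*2^2*3^1*5^3 = -1500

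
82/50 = 1 + 16/25 = 1.64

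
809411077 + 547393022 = 1356804099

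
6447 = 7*921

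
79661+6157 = 85818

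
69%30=9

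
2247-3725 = -1478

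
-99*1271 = -125829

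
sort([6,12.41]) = [6,12.41]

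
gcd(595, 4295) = 5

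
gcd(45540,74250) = 990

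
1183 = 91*13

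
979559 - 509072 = 470487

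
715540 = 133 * 5380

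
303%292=11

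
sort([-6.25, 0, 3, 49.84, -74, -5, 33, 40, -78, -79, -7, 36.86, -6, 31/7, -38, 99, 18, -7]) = [-79, -78, -74, -38, -7, -7, -6.25, -6, -5, 0, 3, 31/7, 18, 33, 36.86, 40, 49.84, 99]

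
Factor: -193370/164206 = -1 * 5^1 * 7^(-1) * 37^(-1) * 61^1 = -305/259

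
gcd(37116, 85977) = 9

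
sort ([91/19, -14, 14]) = [-14, 91/19, 14]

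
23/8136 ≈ 0.00283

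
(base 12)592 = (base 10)830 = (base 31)qo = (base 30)rk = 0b1100111110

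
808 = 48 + 760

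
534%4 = 2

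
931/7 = 133 = 133.00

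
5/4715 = 1/943 ≈ 0.00106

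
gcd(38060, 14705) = 865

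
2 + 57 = 59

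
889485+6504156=7393641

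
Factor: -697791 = -1 * 3^1 * 232597^1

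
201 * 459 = 92259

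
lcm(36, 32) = 288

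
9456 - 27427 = -17971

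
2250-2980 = -730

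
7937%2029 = 1850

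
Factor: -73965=-1 * 3^1 * 5^1 * 4931^1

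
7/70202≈0.0000997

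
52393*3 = 157179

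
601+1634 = 2235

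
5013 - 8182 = -3169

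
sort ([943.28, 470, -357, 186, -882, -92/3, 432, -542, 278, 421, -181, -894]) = [-894, -882, -542, -357, -181, -92/3, 186, 278, 421, 432, 470, 943.28]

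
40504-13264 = 27240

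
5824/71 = 82 + 2/71 ≈ 82.03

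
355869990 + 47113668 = 402983658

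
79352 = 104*763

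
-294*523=-153762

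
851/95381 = 37/4147≈0.00892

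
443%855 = 443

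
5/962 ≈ 0.00520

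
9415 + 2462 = 11877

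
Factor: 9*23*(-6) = -1*2^1*3^3*23^1 = -1242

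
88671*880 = 78030480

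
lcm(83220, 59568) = 5658960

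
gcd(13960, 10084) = 4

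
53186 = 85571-32385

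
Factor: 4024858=2^1*2012429^1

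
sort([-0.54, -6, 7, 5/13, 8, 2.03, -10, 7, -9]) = [-10, -9, -6, -0.54, 5/13, 2.03, 7, 7, 8]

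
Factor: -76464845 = -1*5^1*15292969^1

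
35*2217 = 77595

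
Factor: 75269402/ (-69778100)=-1 * 2^ (-1) * 5^ (-2) * 7^ (-1) * 13^1 * 83^ (-1) * 877^1 * 1201^ (-1) * 3301^1=-37634701/34889050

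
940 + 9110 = 10050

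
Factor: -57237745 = -1 * 5^1 * 349^1 * 32801^1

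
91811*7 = 642677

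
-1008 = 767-1775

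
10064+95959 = 106023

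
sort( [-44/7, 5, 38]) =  [-44/7, 5, 38]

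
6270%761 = 182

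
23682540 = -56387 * (-420)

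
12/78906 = 2/13151 ≈ 0.000152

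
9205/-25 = -1841/5 = -368.20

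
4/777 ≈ 0.00515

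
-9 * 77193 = -694737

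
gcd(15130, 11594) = 34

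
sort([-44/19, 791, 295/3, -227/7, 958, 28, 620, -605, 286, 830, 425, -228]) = [-605, -228, -227/7, -44/19, 28, 295/3, 286, 425, 620, 791, 830, 958]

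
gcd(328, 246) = 82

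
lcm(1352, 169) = 1352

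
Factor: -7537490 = -1 * 2^1 * 5^1 * 19^1 * 39671^1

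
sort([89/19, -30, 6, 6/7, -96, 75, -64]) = [-96, -64, -30, 6/7, 89/19, 6, 75]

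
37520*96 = 3601920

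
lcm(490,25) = 2450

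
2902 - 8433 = -5531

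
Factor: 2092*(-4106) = -1*2^3*523^1*2053^1 = -8589752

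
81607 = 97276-15669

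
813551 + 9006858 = 9820409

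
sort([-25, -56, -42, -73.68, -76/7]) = [-73.68, -56, -42, -25, -76/7]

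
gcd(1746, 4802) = 2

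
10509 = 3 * 3503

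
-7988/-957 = 8 + 332/957 ≈ 8.35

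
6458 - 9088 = -2630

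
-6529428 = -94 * 69462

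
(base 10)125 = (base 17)76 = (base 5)1000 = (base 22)5f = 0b1111101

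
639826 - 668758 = -28932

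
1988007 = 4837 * 411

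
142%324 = 142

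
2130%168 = 114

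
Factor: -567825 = -1*3^1*5^2*67^1*113^1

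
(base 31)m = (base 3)211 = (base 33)m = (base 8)26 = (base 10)22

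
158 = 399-241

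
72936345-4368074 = 68568271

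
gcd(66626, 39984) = 14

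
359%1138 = 359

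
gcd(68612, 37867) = 1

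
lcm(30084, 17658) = 812268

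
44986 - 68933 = -23947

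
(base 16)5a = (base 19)4e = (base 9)110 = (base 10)90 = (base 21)46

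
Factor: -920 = -1*2^3*5^1*23^1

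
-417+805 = 388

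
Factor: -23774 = -1*2^1*11887^1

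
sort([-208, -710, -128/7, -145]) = [-710, -208, -145, -128/7]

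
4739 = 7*677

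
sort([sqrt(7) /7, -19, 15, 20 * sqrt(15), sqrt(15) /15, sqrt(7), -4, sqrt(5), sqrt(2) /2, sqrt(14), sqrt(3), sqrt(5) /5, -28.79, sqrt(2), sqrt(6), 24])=[-28.79, -19, -4, sqrt(15) /15, sqrt(7) /7, sqrt(5) /5, sqrt(2) /2, sqrt(2), sqrt(3), sqrt(5), sqrt(6), sqrt(7), sqrt(14), 15, 24, 20 * sqrt(15)]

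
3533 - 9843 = -6310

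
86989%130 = 19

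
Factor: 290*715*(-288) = -1*2^6*3^2*5^2*11^1*13^1*29^1 = -59716800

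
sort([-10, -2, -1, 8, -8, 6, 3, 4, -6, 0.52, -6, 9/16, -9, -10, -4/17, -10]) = [-10, -10, -10, -9, -8, -6, -6, -2, -1, -4/17, 0.52, 9/16, 3, 4, 6, 8]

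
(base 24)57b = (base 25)4m9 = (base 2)101111110011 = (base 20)7cj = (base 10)3059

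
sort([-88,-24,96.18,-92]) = [-92,-88,-24,96.18]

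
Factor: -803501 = -1*803501^1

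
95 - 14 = 81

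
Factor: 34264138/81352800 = 2^(-4)*3^(-2)*5^(-2)*29^1*337^1*1753^1*11299^(-1) = 17132069/40676400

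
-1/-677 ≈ 0.00148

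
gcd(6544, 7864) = 8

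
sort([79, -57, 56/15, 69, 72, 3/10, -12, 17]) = [-57, -12, 3/10, 56/15, 17, 69, 72, 79]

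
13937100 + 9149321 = 23086421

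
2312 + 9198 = 11510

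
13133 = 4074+9059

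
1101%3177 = 1101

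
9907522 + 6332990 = 16240512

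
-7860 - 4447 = -12307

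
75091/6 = 12515 + 1/6 ≈ 12515.17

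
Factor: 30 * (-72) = -1 * 2^4 * 3^3 * 5^1 = -2160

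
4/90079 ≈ 0.0000444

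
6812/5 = 1362 + 2/5 = 1362.40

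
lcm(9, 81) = 81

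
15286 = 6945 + 8341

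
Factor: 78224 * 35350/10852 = 2^3 * 5^2 * 7^1 * 101^1 * 2713^(-1) * 4889^1 = 691304600/2713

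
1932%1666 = 266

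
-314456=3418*(-92)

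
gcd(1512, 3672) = 216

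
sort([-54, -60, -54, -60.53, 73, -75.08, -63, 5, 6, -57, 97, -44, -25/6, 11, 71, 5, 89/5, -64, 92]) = [-75.08, -64, -63, -60.53, -60, -57, -54, -54, -44, -25/6, 5, 5, 6, 11, 89/5, 71, 73, 92, 97]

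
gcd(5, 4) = 1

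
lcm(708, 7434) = 14868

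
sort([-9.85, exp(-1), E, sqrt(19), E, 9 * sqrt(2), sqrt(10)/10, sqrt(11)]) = [-9.85, sqrt(10)/10, exp(-1), E, E, sqrt(11), sqrt(19), 9 * sqrt(2)]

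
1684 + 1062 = 2746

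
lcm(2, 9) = 18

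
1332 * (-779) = -1037628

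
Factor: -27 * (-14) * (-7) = -1 * 2^1 * 3^3 * 7^2 = -2646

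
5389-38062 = -32673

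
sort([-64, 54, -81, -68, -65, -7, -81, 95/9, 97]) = [-81, -81, -68, -65, -64, -7, 95/9, 54, 97]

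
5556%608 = 84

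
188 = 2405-2217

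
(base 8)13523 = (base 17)13b4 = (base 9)8164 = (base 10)5971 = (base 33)5fv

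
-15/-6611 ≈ 0.00227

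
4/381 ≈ 0.0105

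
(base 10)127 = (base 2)1111111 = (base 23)5c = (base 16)7f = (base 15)87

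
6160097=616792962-610632865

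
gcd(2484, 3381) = 69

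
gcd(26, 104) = 26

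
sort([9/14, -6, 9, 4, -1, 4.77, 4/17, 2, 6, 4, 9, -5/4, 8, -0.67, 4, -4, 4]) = [-6, -4, -5/4, -1, -0.67, 4/17, 9/14, 2, 4, 4, 4, 4, 4.77, 6, 8, 9, 9]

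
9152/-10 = -4576/5 = -915.20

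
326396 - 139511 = 186885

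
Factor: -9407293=-1 * 7^1 * 1343899^1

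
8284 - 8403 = -119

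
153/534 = 51/178 ≈ 0.287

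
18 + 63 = 81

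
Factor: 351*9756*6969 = 2^2*3^6*13^1*23^1*101^1*271^1 = 23864336964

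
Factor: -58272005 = -1*5^1*11^1*17^1*62323^1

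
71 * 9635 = 684085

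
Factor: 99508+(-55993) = 3^2 * 5^1 * 967^1 = 43515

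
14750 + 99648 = 114398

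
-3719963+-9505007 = -13224970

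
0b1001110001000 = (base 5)130000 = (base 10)5000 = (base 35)42u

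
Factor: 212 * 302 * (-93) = -1 * 2^3 * 3^1 * 31^1 * 53^1 * 151^1 = -5954232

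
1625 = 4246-2621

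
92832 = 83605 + 9227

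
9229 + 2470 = 11699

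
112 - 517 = -405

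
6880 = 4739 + 2141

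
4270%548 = 434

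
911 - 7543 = -6632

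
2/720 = 1/360 ≈ 0.00278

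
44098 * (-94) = -4145212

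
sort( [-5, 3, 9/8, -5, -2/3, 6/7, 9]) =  [-5, -5, -2/3, 6/7, 9/8, 3, 9]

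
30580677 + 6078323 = 36659000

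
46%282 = 46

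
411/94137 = 137/31379 ≈ 0.00437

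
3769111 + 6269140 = 10038251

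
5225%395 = 90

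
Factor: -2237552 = -1 * 2^4 * 109^1 * 1283^1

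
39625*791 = 31343375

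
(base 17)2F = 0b110001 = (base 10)49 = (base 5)144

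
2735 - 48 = 2687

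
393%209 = 184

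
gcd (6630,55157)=1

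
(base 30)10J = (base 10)919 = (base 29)12K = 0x397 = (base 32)SN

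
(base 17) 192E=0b1110110001010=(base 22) FDG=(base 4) 1312022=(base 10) 7562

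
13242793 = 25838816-12596023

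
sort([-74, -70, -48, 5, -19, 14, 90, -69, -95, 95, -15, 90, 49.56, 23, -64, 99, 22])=[-95, -74, -70, -69, -64, -48, -19, -15, 5, 14, 22, 23, 49.56, 90, 90, 95, 99]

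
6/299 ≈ 0.0201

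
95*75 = 7125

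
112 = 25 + 87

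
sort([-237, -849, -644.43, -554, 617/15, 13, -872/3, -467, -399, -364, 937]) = [-849, -644.43, -554, -467, -399, -364, -872/3, -237, 13, 617/15, 937]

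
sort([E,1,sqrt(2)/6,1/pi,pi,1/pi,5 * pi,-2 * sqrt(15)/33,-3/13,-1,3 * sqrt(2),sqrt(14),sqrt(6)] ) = [-1,-2 * sqrt(15)/33,-3/13,sqrt(2)/6,1/pi,1/pi,1,sqrt(6),E,pi,sqrt(14),3 * sqrt(2),5 * pi] 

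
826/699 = 1 + 127/699 ≈ 1.18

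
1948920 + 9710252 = 11659172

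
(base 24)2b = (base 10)59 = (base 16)3b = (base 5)214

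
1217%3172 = 1217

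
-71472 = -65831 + -5641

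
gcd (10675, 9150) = 1525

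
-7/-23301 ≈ 0.000300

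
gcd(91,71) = 1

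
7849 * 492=3861708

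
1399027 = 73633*19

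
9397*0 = 0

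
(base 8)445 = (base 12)205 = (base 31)9e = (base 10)293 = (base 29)a3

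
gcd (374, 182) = 2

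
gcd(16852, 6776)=44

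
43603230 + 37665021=81268251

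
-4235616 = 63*(-67232)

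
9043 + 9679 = 18722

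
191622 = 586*327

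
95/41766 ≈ 0.00227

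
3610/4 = 1805/2 = 902.50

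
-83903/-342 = 245 + 113/342 ≈ 245.33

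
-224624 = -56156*4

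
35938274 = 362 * 99277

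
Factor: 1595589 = 3^1*531863^1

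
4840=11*440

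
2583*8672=22399776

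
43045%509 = 289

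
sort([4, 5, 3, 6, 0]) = [0, 3, 4, 5, 6]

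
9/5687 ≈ 0.00158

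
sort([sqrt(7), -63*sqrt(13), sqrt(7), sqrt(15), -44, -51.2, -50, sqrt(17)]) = [-63*sqrt(13), -51.2, -50, -44, sqrt(7), sqrt(7), sqrt(15), sqrt(17)]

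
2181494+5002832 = 7184326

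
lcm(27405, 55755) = 1616895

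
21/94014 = 7/31338 ≈ 0.000223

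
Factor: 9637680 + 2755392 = 2^4*3^2*89^1*967^1 = 12393072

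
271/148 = 1 + 123/148 ≈ 1.83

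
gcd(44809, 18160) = 1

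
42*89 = 3738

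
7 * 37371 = 261597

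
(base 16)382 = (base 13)541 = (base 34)qe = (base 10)898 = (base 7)2422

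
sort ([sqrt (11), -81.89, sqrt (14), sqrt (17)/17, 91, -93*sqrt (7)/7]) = [-81.89, -93*sqrt (7)/7, sqrt (17)/17, sqrt (11), sqrt (14), 91]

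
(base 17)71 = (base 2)1111000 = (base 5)440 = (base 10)120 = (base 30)40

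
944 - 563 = 381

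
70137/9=7793=7793.00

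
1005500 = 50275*20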